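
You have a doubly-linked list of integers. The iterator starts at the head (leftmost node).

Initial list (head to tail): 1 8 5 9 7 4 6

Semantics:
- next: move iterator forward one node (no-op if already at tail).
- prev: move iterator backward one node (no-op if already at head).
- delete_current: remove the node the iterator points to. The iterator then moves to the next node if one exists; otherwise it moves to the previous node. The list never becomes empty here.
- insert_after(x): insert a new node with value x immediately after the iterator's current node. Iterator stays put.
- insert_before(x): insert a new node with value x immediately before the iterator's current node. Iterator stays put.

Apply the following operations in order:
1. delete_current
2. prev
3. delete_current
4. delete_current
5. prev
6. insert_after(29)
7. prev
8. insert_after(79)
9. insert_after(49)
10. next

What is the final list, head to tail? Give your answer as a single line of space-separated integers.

Answer: 9 49 79 29 7 4 6

Derivation:
After 1 (delete_current): list=[8, 5, 9, 7, 4, 6] cursor@8
After 2 (prev): list=[8, 5, 9, 7, 4, 6] cursor@8
After 3 (delete_current): list=[5, 9, 7, 4, 6] cursor@5
After 4 (delete_current): list=[9, 7, 4, 6] cursor@9
After 5 (prev): list=[9, 7, 4, 6] cursor@9
After 6 (insert_after(29)): list=[9, 29, 7, 4, 6] cursor@9
After 7 (prev): list=[9, 29, 7, 4, 6] cursor@9
After 8 (insert_after(79)): list=[9, 79, 29, 7, 4, 6] cursor@9
After 9 (insert_after(49)): list=[9, 49, 79, 29, 7, 4, 6] cursor@9
After 10 (next): list=[9, 49, 79, 29, 7, 4, 6] cursor@49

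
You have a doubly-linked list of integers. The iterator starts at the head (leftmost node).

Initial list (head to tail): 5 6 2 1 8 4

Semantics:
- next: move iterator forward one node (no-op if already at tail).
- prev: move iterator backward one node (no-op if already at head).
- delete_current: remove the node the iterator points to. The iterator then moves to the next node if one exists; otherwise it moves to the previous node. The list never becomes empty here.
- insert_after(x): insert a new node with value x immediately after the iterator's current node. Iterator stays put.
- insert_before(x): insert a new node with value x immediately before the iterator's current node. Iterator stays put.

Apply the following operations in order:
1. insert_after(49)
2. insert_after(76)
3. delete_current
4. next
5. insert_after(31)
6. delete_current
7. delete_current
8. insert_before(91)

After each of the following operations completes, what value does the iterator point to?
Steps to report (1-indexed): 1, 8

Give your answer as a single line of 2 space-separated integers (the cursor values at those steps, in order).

Answer: 5 6

Derivation:
After 1 (insert_after(49)): list=[5, 49, 6, 2, 1, 8, 4] cursor@5
After 2 (insert_after(76)): list=[5, 76, 49, 6, 2, 1, 8, 4] cursor@5
After 3 (delete_current): list=[76, 49, 6, 2, 1, 8, 4] cursor@76
After 4 (next): list=[76, 49, 6, 2, 1, 8, 4] cursor@49
After 5 (insert_after(31)): list=[76, 49, 31, 6, 2, 1, 8, 4] cursor@49
After 6 (delete_current): list=[76, 31, 6, 2, 1, 8, 4] cursor@31
After 7 (delete_current): list=[76, 6, 2, 1, 8, 4] cursor@6
After 8 (insert_before(91)): list=[76, 91, 6, 2, 1, 8, 4] cursor@6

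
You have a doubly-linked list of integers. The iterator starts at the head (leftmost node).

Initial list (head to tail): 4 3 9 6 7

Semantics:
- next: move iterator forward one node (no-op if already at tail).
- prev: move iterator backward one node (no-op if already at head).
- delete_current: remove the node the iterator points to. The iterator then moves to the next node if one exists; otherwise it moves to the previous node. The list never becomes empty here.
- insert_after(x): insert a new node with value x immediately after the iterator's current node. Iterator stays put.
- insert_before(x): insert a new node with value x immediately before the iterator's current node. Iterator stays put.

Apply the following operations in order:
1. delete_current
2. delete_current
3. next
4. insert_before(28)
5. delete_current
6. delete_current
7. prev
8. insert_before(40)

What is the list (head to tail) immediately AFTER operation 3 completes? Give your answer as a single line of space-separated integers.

After 1 (delete_current): list=[3, 9, 6, 7] cursor@3
After 2 (delete_current): list=[9, 6, 7] cursor@9
After 3 (next): list=[9, 6, 7] cursor@6

Answer: 9 6 7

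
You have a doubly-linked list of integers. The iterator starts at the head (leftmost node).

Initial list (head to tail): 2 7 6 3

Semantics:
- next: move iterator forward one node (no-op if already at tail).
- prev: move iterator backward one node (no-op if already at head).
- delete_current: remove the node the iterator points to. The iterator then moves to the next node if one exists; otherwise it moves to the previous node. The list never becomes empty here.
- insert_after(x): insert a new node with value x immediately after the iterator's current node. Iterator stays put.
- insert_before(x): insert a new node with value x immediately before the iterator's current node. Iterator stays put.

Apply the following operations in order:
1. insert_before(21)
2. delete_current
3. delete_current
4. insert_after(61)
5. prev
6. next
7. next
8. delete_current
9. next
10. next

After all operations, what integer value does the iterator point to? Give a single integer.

After 1 (insert_before(21)): list=[21, 2, 7, 6, 3] cursor@2
After 2 (delete_current): list=[21, 7, 6, 3] cursor@7
After 3 (delete_current): list=[21, 6, 3] cursor@6
After 4 (insert_after(61)): list=[21, 6, 61, 3] cursor@6
After 5 (prev): list=[21, 6, 61, 3] cursor@21
After 6 (next): list=[21, 6, 61, 3] cursor@6
After 7 (next): list=[21, 6, 61, 3] cursor@61
After 8 (delete_current): list=[21, 6, 3] cursor@3
After 9 (next): list=[21, 6, 3] cursor@3
After 10 (next): list=[21, 6, 3] cursor@3

Answer: 3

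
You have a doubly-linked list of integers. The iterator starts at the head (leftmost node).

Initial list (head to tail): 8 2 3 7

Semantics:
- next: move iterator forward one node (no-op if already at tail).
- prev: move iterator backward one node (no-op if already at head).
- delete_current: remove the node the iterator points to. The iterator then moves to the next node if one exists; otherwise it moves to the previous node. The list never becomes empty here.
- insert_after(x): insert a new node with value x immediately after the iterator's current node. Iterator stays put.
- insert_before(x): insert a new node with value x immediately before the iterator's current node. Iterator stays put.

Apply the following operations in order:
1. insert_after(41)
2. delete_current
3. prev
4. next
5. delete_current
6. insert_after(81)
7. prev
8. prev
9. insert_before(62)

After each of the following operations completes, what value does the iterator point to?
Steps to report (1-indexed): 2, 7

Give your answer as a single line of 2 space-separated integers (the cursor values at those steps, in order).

Answer: 41 41

Derivation:
After 1 (insert_after(41)): list=[8, 41, 2, 3, 7] cursor@8
After 2 (delete_current): list=[41, 2, 3, 7] cursor@41
After 3 (prev): list=[41, 2, 3, 7] cursor@41
After 4 (next): list=[41, 2, 3, 7] cursor@2
After 5 (delete_current): list=[41, 3, 7] cursor@3
After 6 (insert_after(81)): list=[41, 3, 81, 7] cursor@3
After 7 (prev): list=[41, 3, 81, 7] cursor@41
After 8 (prev): list=[41, 3, 81, 7] cursor@41
After 9 (insert_before(62)): list=[62, 41, 3, 81, 7] cursor@41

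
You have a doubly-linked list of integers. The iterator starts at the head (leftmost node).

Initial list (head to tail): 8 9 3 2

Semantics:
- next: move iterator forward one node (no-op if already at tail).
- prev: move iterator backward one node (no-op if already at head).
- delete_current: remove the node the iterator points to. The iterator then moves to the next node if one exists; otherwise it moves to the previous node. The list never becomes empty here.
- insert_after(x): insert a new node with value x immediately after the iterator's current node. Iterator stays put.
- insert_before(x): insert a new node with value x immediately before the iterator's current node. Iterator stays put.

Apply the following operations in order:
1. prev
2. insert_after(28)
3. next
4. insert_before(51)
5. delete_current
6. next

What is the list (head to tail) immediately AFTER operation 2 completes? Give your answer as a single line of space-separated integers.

After 1 (prev): list=[8, 9, 3, 2] cursor@8
After 2 (insert_after(28)): list=[8, 28, 9, 3, 2] cursor@8

Answer: 8 28 9 3 2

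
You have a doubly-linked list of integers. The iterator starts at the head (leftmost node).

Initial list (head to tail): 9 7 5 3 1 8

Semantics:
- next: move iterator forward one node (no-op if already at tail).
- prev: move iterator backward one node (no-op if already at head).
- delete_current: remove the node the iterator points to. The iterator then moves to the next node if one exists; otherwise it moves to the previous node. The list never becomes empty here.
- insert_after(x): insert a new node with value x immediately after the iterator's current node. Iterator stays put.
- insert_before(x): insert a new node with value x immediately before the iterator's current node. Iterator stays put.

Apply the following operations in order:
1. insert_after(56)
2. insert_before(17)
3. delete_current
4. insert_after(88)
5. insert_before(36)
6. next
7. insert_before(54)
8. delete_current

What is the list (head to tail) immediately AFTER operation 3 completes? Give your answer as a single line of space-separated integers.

After 1 (insert_after(56)): list=[9, 56, 7, 5, 3, 1, 8] cursor@9
After 2 (insert_before(17)): list=[17, 9, 56, 7, 5, 3, 1, 8] cursor@9
After 3 (delete_current): list=[17, 56, 7, 5, 3, 1, 8] cursor@56

Answer: 17 56 7 5 3 1 8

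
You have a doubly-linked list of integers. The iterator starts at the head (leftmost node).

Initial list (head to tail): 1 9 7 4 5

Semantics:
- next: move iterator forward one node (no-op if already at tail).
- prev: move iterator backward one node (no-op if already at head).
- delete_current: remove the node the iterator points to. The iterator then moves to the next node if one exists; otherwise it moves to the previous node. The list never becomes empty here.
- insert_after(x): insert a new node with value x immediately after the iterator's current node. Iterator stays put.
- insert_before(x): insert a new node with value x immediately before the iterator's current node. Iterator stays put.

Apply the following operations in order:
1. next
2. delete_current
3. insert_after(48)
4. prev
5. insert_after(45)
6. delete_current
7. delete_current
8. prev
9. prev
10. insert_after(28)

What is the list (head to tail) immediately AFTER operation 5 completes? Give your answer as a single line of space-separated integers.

After 1 (next): list=[1, 9, 7, 4, 5] cursor@9
After 2 (delete_current): list=[1, 7, 4, 5] cursor@7
After 3 (insert_after(48)): list=[1, 7, 48, 4, 5] cursor@7
After 4 (prev): list=[1, 7, 48, 4, 5] cursor@1
After 5 (insert_after(45)): list=[1, 45, 7, 48, 4, 5] cursor@1

Answer: 1 45 7 48 4 5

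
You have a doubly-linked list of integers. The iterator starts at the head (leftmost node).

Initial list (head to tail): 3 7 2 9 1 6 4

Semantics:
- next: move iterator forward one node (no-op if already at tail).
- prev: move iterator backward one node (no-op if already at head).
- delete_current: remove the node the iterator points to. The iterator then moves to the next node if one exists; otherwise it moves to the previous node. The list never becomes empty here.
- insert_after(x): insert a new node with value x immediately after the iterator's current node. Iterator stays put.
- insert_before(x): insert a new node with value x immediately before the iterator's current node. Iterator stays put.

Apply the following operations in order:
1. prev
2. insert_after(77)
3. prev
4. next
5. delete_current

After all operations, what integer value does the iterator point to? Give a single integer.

Answer: 7

Derivation:
After 1 (prev): list=[3, 7, 2, 9, 1, 6, 4] cursor@3
After 2 (insert_after(77)): list=[3, 77, 7, 2, 9, 1, 6, 4] cursor@3
After 3 (prev): list=[3, 77, 7, 2, 9, 1, 6, 4] cursor@3
After 4 (next): list=[3, 77, 7, 2, 9, 1, 6, 4] cursor@77
After 5 (delete_current): list=[3, 7, 2, 9, 1, 6, 4] cursor@7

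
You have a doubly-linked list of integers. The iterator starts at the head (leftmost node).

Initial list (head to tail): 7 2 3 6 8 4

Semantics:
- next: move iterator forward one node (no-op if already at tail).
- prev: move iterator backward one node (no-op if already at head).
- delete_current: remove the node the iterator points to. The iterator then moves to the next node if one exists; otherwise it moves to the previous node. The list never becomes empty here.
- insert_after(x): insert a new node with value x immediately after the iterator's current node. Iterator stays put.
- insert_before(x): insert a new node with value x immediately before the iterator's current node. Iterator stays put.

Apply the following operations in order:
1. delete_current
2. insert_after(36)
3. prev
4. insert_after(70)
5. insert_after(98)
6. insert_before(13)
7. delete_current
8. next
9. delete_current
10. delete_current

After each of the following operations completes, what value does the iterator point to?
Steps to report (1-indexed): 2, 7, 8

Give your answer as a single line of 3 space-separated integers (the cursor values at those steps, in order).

Answer: 2 98 70

Derivation:
After 1 (delete_current): list=[2, 3, 6, 8, 4] cursor@2
After 2 (insert_after(36)): list=[2, 36, 3, 6, 8, 4] cursor@2
After 3 (prev): list=[2, 36, 3, 6, 8, 4] cursor@2
After 4 (insert_after(70)): list=[2, 70, 36, 3, 6, 8, 4] cursor@2
After 5 (insert_after(98)): list=[2, 98, 70, 36, 3, 6, 8, 4] cursor@2
After 6 (insert_before(13)): list=[13, 2, 98, 70, 36, 3, 6, 8, 4] cursor@2
After 7 (delete_current): list=[13, 98, 70, 36, 3, 6, 8, 4] cursor@98
After 8 (next): list=[13, 98, 70, 36, 3, 6, 8, 4] cursor@70
After 9 (delete_current): list=[13, 98, 36, 3, 6, 8, 4] cursor@36
After 10 (delete_current): list=[13, 98, 3, 6, 8, 4] cursor@3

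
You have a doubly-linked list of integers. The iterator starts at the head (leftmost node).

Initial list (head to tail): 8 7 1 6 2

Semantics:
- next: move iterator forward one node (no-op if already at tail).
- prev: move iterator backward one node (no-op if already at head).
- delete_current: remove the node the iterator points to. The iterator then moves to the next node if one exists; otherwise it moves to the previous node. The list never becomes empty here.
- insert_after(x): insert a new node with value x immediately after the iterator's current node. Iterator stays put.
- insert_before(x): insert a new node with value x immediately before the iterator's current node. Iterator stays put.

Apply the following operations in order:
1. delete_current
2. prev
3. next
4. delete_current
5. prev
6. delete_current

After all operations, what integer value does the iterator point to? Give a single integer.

After 1 (delete_current): list=[7, 1, 6, 2] cursor@7
After 2 (prev): list=[7, 1, 6, 2] cursor@7
After 3 (next): list=[7, 1, 6, 2] cursor@1
After 4 (delete_current): list=[7, 6, 2] cursor@6
After 5 (prev): list=[7, 6, 2] cursor@7
After 6 (delete_current): list=[6, 2] cursor@6

Answer: 6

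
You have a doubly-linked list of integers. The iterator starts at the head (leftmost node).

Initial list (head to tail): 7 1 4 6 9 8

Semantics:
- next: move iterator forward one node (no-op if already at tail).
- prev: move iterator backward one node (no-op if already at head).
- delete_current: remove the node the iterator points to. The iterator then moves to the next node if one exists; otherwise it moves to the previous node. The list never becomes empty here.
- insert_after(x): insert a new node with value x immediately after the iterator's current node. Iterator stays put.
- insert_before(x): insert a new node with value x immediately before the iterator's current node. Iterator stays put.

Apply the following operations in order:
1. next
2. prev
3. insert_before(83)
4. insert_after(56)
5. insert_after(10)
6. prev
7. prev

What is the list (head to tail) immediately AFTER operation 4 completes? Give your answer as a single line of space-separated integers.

Answer: 83 7 56 1 4 6 9 8

Derivation:
After 1 (next): list=[7, 1, 4, 6, 9, 8] cursor@1
After 2 (prev): list=[7, 1, 4, 6, 9, 8] cursor@7
After 3 (insert_before(83)): list=[83, 7, 1, 4, 6, 9, 8] cursor@7
After 4 (insert_after(56)): list=[83, 7, 56, 1, 4, 6, 9, 8] cursor@7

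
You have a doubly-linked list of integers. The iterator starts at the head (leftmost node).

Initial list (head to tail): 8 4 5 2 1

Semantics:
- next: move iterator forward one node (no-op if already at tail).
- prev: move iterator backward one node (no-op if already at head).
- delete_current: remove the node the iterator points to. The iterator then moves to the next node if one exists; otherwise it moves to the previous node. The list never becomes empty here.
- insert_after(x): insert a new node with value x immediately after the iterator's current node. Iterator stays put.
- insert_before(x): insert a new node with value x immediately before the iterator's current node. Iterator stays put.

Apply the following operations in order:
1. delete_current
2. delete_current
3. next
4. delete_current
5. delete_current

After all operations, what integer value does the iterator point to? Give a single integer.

After 1 (delete_current): list=[4, 5, 2, 1] cursor@4
After 2 (delete_current): list=[5, 2, 1] cursor@5
After 3 (next): list=[5, 2, 1] cursor@2
After 4 (delete_current): list=[5, 1] cursor@1
After 5 (delete_current): list=[5] cursor@5

Answer: 5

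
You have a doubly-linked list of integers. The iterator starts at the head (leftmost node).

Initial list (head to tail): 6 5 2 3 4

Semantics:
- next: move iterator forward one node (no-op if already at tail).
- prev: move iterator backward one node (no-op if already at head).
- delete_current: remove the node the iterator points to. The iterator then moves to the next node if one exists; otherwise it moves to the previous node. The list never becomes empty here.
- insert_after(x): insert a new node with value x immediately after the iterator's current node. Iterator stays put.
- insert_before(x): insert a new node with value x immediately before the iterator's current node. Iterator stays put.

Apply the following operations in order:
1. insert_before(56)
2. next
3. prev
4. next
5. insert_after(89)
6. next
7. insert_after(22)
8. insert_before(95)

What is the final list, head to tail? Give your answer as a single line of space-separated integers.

Answer: 56 6 5 95 89 22 2 3 4

Derivation:
After 1 (insert_before(56)): list=[56, 6, 5, 2, 3, 4] cursor@6
After 2 (next): list=[56, 6, 5, 2, 3, 4] cursor@5
After 3 (prev): list=[56, 6, 5, 2, 3, 4] cursor@6
After 4 (next): list=[56, 6, 5, 2, 3, 4] cursor@5
After 5 (insert_after(89)): list=[56, 6, 5, 89, 2, 3, 4] cursor@5
After 6 (next): list=[56, 6, 5, 89, 2, 3, 4] cursor@89
After 7 (insert_after(22)): list=[56, 6, 5, 89, 22, 2, 3, 4] cursor@89
After 8 (insert_before(95)): list=[56, 6, 5, 95, 89, 22, 2, 3, 4] cursor@89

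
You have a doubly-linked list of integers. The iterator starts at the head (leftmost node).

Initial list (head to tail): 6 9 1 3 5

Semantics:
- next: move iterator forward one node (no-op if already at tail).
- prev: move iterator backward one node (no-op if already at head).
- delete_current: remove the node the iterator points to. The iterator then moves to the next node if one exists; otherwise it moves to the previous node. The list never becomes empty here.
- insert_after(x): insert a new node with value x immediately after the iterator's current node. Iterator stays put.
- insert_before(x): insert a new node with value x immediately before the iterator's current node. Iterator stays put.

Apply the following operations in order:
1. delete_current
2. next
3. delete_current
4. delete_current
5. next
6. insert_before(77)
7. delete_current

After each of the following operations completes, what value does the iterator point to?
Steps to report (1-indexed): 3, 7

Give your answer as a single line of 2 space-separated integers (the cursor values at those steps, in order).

After 1 (delete_current): list=[9, 1, 3, 5] cursor@9
After 2 (next): list=[9, 1, 3, 5] cursor@1
After 3 (delete_current): list=[9, 3, 5] cursor@3
After 4 (delete_current): list=[9, 5] cursor@5
After 5 (next): list=[9, 5] cursor@5
After 6 (insert_before(77)): list=[9, 77, 5] cursor@5
After 7 (delete_current): list=[9, 77] cursor@77

Answer: 3 77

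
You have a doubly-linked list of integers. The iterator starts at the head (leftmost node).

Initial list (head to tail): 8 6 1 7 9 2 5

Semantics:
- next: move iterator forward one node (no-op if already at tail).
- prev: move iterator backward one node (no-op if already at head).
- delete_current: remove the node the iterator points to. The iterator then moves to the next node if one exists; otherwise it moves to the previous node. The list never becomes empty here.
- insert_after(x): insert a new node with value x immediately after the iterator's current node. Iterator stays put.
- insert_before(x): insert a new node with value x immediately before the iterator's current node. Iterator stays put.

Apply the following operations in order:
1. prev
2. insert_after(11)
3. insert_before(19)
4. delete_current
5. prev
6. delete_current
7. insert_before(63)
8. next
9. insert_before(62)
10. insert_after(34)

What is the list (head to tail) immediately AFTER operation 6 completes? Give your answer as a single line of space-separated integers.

After 1 (prev): list=[8, 6, 1, 7, 9, 2, 5] cursor@8
After 2 (insert_after(11)): list=[8, 11, 6, 1, 7, 9, 2, 5] cursor@8
After 3 (insert_before(19)): list=[19, 8, 11, 6, 1, 7, 9, 2, 5] cursor@8
After 4 (delete_current): list=[19, 11, 6, 1, 7, 9, 2, 5] cursor@11
After 5 (prev): list=[19, 11, 6, 1, 7, 9, 2, 5] cursor@19
After 6 (delete_current): list=[11, 6, 1, 7, 9, 2, 5] cursor@11

Answer: 11 6 1 7 9 2 5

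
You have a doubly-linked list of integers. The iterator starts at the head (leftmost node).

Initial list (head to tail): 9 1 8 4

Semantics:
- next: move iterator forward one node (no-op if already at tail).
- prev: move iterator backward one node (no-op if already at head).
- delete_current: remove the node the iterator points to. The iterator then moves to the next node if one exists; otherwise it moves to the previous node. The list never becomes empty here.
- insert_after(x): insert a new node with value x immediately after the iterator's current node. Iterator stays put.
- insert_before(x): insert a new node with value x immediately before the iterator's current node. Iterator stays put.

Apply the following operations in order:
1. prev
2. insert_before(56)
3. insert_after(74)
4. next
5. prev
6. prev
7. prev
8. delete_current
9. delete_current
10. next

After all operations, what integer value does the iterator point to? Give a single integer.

Answer: 1

Derivation:
After 1 (prev): list=[9, 1, 8, 4] cursor@9
After 2 (insert_before(56)): list=[56, 9, 1, 8, 4] cursor@9
After 3 (insert_after(74)): list=[56, 9, 74, 1, 8, 4] cursor@9
After 4 (next): list=[56, 9, 74, 1, 8, 4] cursor@74
After 5 (prev): list=[56, 9, 74, 1, 8, 4] cursor@9
After 6 (prev): list=[56, 9, 74, 1, 8, 4] cursor@56
After 7 (prev): list=[56, 9, 74, 1, 8, 4] cursor@56
After 8 (delete_current): list=[9, 74, 1, 8, 4] cursor@9
After 9 (delete_current): list=[74, 1, 8, 4] cursor@74
After 10 (next): list=[74, 1, 8, 4] cursor@1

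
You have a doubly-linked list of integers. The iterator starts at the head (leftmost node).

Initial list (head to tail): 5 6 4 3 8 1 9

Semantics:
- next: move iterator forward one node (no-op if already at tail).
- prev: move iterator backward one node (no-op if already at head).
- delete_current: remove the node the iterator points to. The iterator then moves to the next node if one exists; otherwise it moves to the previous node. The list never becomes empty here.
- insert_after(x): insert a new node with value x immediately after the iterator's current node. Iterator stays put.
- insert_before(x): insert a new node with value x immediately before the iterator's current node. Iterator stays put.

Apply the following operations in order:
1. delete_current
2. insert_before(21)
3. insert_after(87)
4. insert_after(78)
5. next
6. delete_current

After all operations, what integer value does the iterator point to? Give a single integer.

After 1 (delete_current): list=[6, 4, 3, 8, 1, 9] cursor@6
After 2 (insert_before(21)): list=[21, 6, 4, 3, 8, 1, 9] cursor@6
After 3 (insert_after(87)): list=[21, 6, 87, 4, 3, 8, 1, 9] cursor@6
After 4 (insert_after(78)): list=[21, 6, 78, 87, 4, 3, 8, 1, 9] cursor@6
After 5 (next): list=[21, 6, 78, 87, 4, 3, 8, 1, 9] cursor@78
After 6 (delete_current): list=[21, 6, 87, 4, 3, 8, 1, 9] cursor@87

Answer: 87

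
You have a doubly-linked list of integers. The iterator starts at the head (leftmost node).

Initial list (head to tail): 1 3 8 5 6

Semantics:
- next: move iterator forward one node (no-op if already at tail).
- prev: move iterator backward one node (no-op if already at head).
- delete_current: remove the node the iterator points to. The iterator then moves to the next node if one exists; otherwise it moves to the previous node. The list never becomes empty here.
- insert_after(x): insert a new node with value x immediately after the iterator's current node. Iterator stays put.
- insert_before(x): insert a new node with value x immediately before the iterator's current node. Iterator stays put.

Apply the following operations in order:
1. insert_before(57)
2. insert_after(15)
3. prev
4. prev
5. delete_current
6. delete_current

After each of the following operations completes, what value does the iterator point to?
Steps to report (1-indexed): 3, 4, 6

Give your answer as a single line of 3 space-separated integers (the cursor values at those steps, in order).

Answer: 57 57 15

Derivation:
After 1 (insert_before(57)): list=[57, 1, 3, 8, 5, 6] cursor@1
After 2 (insert_after(15)): list=[57, 1, 15, 3, 8, 5, 6] cursor@1
After 3 (prev): list=[57, 1, 15, 3, 8, 5, 6] cursor@57
After 4 (prev): list=[57, 1, 15, 3, 8, 5, 6] cursor@57
After 5 (delete_current): list=[1, 15, 3, 8, 5, 6] cursor@1
After 6 (delete_current): list=[15, 3, 8, 5, 6] cursor@15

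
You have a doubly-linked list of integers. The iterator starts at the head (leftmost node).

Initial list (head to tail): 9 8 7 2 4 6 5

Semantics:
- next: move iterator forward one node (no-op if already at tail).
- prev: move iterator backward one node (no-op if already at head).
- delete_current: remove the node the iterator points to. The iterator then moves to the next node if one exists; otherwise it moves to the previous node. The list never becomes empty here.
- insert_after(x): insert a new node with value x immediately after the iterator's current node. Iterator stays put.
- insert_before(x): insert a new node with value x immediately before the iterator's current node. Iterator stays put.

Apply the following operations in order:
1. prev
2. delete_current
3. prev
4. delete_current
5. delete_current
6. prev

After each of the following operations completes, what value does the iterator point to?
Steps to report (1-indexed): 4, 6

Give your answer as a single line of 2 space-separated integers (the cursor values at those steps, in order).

After 1 (prev): list=[9, 8, 7, 2, 4, 6, 5] cursor@9
After 2 (delete_current): list=[8, 7, 2, 4, 6, 5] cursor@8
After 3 (prev): list=[8, 7, 2, 4, 6, 5] cursor@8
After 4 (delete_current): list=[7, 2, 4, 6, 5] cursor@7
After 5 (delete_current): list=[2, 4, 6, 5] cursor@2
After 6 (prev): list=[2, 4, 6, 5] cursor@2

Answer: 7 2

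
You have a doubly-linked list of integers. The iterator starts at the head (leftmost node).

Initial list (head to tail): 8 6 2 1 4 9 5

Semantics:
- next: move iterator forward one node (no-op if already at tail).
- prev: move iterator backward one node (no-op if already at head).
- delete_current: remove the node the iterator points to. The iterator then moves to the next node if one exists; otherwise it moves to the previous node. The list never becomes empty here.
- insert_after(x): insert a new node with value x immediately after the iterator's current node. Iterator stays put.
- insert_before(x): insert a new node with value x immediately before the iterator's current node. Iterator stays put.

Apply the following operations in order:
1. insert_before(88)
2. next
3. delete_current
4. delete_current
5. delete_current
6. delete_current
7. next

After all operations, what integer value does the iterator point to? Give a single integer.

Answer: 5

Derivation:
After 1 (insert_before(88)): list=[88, 8, 6, 2, 1, 4, 9, 5] cursor@8
After 2 (next): list=[88, 8, 6, 2, 1, 4, 9, 5] cursor@6
After 3 (delete_current): list=[88, 8, 2, 1, 4, 9, 5] cursor@2
After 4 (delete_current): list=[88, 8, 1, 4, 9, 5] cursor@1
After 5 (delete_current): list=[88, 8, 4, 9, 5] cursor@4
After 6 (delete_current): list=[88, 8, 9, 5] cursor@9
After 7 (next): list=[88, 8, 9, 5] cursor@5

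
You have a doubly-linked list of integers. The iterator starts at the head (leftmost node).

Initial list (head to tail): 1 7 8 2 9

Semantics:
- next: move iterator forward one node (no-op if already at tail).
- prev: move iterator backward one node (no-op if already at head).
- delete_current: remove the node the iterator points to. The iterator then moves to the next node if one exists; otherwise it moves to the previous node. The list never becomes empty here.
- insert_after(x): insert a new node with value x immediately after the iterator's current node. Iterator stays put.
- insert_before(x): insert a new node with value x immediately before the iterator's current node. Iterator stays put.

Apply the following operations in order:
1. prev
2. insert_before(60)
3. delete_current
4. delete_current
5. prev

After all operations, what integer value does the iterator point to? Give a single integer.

After 1 (prev): list=[1, 7, 8, 2, 9] cursor@1
After 2 (insert_before(60)): list=[60, 1, 7, 8, 2, 9] cursor@1
After 3 (delete_current): list=[60, 7, 8, 2, 9] cursor@7
After 4 (delete_current): list=[60, 8, 2, 9] cursor@8
After 5 (prev): list=[60, 8, 2, 9] cursor@60

Answer: 60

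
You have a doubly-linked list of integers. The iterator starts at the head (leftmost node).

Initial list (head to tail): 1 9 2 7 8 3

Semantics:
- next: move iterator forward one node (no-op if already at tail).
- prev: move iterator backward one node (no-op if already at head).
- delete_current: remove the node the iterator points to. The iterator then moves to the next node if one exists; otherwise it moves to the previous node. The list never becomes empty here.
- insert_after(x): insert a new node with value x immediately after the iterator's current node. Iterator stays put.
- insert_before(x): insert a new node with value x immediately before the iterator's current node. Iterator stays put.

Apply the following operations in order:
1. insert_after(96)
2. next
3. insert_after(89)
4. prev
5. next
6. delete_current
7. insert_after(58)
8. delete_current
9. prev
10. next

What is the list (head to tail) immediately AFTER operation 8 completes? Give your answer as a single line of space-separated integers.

Answer: 1 58 9 2 7 8 3

Derivation:
After 1 (insert_after(96)): list=[1, 96, 9, 2, 7, 8, 3] cursor@1
After 2 (next): list=[1, 96, 9, 2, 7, 8, 3] cursor@96
After 3 (insert_after(89)): list=[1, 96, 89, 9, 2, 7, 8, 3] cursor@96
After 4 (prev): list=[1, 96, 89, 9, 2, 7, 8, 3] cursor@1
After 5 (next): list=[1, 96, 89, 9, 2, 7, 8, 3] cursor@96
After 6 (delete_current): list=[1, 89, 9, 2, 7, 8, 3] cursor@89
After 7 (insert_after(58)): list=[1, 89, 58, 9, 2, 7, 8, 3] cursor@89
After 8 (delete_current): list=[1, 58, 9, 2, 7, 8, 3] cursor@58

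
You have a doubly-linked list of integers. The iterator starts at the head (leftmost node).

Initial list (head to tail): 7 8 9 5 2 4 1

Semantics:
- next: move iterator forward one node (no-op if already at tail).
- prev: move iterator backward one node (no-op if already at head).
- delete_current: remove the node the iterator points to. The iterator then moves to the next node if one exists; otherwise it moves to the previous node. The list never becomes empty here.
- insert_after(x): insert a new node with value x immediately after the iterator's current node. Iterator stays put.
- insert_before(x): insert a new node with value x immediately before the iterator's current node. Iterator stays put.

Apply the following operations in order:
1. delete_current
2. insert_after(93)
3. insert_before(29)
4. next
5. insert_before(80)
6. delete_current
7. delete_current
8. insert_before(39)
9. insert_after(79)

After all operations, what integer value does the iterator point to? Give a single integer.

Answer: 5

Derivation:
After 1 (delete_current): list=[8, 9, 5, 2, 4, 1] cursor@8
After 2 (insert_after(93)): list=[8, 93, 9, 5, 2, 4, 1] cursor@8
After 3 (insert_before(29)): list=[29, 8, 93, 9, 5, 2, 4, 1] cursor@8
After 4 (next): list=[29, 8, 93, 9, 5, 2, 4, 1] cursor@93
After 5 (insert_before(80)): list=[29, 8, 80, 93, 9, 5, 2, 4, 1] cursor@93
After 6 (delete_current): list=[29, 8, 80, 9, 5, 2, 4, 1] cursor@9
After 7 (delete_current): list=[29, 8, 80, 5, 2, 4, 1] cursor@5
After 8 (insert_before(39)): list=[29, 8, 80, 39, 5, 2, 4, 1] cursor@5
After 9 (insert_after(79)): list=[29, 8, 80, 39, 5, 79, 2, 4, 1] cursor@5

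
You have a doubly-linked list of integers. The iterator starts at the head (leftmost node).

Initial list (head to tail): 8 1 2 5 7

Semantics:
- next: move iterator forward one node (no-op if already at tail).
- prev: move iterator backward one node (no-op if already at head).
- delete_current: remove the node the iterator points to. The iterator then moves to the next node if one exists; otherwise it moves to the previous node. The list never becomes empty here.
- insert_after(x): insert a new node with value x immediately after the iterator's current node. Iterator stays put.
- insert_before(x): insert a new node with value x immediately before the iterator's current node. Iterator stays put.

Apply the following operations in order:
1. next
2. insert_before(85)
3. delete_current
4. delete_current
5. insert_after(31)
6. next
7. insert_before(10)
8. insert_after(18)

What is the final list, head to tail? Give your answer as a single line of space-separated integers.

Answer: 8 85 5 10 31 18 7

Derivation:
After 1 (next): list=[8, 1, 2, 5, 7] cursor@1
After 2 (insert_before(85)): list=[8, 85, 1, 2, 5, 7] cursor@1
After 3 (delete_current): list=[8, 85, 2, 5, 7] cursor@2
After 4 (delete_current): list=[8, 85, 5, 7] cursor@5
After 5 (insert_after(31)): list=[8, 85, 5, 31, 7] cursor@5
After 6 (next): list=[8, 85, 5, 31, 7] cursor@31
After 7 (insert_before(10)): list=[8, 85, 5, 10, 31, 7] cursor@31
After 8 (insert_after(18)): list=[8, 85, 5, 10, 31, 18, 7] cursor@31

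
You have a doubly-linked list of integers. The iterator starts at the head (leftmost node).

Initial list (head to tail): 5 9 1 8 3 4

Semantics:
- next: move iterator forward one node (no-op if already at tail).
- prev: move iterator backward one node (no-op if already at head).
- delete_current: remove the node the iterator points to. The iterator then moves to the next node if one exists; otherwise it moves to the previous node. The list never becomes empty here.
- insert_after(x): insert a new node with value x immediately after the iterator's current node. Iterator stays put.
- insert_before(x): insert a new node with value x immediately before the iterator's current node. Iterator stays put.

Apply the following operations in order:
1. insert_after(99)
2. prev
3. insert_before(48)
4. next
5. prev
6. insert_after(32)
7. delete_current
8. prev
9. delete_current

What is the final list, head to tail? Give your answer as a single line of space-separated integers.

Answer: 32 99 9 1 8 3 4

Derivation:
After 1 (insert_after(99)): list=[5, 99, 9, 1, 8, 3, 4] cursor@5
After 2 (prev): list=[5, 99, 9, 1, 8, 3, 4] cursor@5
After 3 (insert_before(48)): list=[48, 5, 99, 9, 1, 8, 3, 4] cursor@5
After 4 (next): list=[48, 5, 99, 9, 1, 8, 3, 4] cursor@99
After 5 (prev): list=[48, 5, 99, 9, 1, 8, 3, 4] cursor@5
After 6 (insert_after(32)): list=[48, 5, 32, 99, 9, 1, 8, 3, 4] cursor@5
After 7 (delete_current): list=[48, 32, 99, 9, 1, 8, 3, 4] cursor@32
After 8 (prev): list=[48, 32, 99, 9, 1, 8, 3, 4] cursor@48
After 9 (delete_current): list=[32, 99, 9, 1, 8, 3, 4] cursor@32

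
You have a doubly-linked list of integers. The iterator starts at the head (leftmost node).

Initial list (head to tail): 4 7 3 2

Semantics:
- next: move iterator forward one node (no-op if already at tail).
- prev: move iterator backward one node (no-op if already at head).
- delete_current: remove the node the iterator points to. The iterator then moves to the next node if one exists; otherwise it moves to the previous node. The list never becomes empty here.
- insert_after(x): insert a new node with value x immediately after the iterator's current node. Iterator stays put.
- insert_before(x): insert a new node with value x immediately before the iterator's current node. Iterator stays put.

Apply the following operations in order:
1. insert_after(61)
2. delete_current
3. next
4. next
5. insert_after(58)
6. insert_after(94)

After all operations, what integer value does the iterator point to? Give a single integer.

After 1 (insert_after(61)): list=[4, 61, 7, 3, 2] cursor@4
After 2 (delete_current): list=[61, 7, 3, 2] cursor@61
After 3 (next): list=[61, 7, 3, 2] cursor@7
After 4 (next): list=[61, 7, 3, 2] cursor@3
After 5 (insert_after(58)): list=[61, 7, 3, 58, 2] cursor@3
After 6 (insert_after(94)): list=[61, 7, 3, 94, 58, 2] cursor@3

Answer: 3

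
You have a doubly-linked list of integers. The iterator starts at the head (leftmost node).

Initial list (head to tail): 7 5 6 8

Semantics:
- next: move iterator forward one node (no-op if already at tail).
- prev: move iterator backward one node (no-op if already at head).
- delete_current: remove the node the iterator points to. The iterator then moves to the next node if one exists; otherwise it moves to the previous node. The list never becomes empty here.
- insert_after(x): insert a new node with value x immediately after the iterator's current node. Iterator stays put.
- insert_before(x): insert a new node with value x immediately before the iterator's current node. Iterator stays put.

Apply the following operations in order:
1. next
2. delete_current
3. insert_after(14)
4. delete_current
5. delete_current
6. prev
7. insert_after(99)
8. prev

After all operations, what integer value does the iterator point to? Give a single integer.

After 1 (next): list=[7, 5, 6, 8] cursor@5
After 2 (delete_current): list=[7, 6, 8] cursor@6
After 3 (insert_after(14)): list=[7, 6, 14, 8] cursor@6
After 4 (delete_current): list=[7, 14, 8] cursor@14
After 5 (delete_current): list=[7, 8] cursor@8
After 6 (prev): list=[7, 8] cursor@7
After 7 (insert_after(99)): list=[7, 99, 8] cursor@7
After 8 (prev): list=[7, 99, 8] cursor@7

Answer: 7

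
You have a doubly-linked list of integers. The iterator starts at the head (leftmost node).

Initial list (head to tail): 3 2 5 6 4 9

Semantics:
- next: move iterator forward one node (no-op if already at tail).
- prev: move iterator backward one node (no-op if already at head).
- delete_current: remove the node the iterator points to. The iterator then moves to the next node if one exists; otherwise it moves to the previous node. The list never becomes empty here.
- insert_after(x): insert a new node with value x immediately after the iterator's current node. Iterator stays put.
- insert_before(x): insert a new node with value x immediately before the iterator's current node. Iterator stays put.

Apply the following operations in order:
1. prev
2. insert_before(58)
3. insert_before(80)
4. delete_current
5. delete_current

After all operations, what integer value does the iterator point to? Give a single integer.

Answer: 5

Derivation:
After 1 (prev): list=[3, 2, 5, 6, 4, 9] cursor@3
After 2 (insert_before(58)): list=[58, 3, 2, 5, 6, 4, 9] cursor@3
After 3 (insert_before(80)): list=[58, 80, 3, 2, 5, 6, 4, 9] cursor@3
After 4 (delete_current): list=[58, 80, 2, 5, 6, 4, 9] cursor@2
After 5 (delete_current): list=[58, 80, 5, 6, 4, 9] cursor@5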